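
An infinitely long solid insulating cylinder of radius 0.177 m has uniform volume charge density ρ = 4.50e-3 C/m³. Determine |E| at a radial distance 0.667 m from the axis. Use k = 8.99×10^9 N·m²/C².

Choose a coaxial cylinder of radius r = 0.667 m (arbitrary length L) as the Gaussian surface (r > 0.177 m, full cross-section enclosed).
λ_enc = ρ·πR² = (4.50×10^-3)π(0.177)² = 4.429×10^-4 C/m.
Gauss's law: E·2πrL = λ_enc L/ε₀.
E = 2k|λ_enc|/r = 2(8.99×10^9)(4.429×10^-4)/(0.667) = 1.19e7 N/C.

1.19e7 V/m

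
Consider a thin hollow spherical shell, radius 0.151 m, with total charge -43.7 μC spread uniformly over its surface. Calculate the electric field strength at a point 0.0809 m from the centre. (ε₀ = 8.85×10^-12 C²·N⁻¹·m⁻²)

By spherical symmetry E is radial; choose a Gaussian sphere of radius r = 0.0809 m (inside the shell, r < 0.151 m).
No charge lies within this surface, so Q_enc = 0 and Gauss's law gives E·4πr² = 0 ⇒ E = 0.

E = 0 (no enclosed charge)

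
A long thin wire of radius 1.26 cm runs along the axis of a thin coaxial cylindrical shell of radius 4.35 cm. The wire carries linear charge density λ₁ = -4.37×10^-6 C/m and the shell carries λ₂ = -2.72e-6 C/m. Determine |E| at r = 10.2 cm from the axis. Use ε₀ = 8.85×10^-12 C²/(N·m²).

|E| = 1.25×10^6 N/C

Choose a coaxial cylinder of radius r = 10.2 cm (arbitrary length L) as the Gaussian surface (r > 4.35 cm, enclosing both).
λ_enc = λ₁ + λ₂ = (-4.37e-6) + (-2.72×10^-6) = -7.09e-6 C/m.
Gauss's law: E·2πrL = λ_enc L/ε₀.
E = |λ_enc|/(2πε₀r) = (7.09×10^-6)/(2π·8.85×10^-12·0.102) = 1.25e6 N/C.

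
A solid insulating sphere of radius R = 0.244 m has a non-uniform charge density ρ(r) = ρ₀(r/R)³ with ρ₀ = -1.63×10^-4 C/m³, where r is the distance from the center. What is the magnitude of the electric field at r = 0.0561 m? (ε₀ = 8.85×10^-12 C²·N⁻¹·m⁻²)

Use a concentric Gaussian sphere at r = 0.0561 m (r < R).
Integrate the density: Q_enc = 4π ∫₀^r ρ₀(r'/R)^3 r'² dr' = 4πρ₀ r^6/(6·R³) = -7.326×10^-10 C.
Applying ∮E·dA = Q_enc/ε₀ with Φ = E(4πr²):
E = |Q_enc|/(4πε₀r²) = (7.326×10^-10)/(4π·8.85×10^-12·(0.0561)²) = 2.09e3 N/C.

E = 2.09e3 N/C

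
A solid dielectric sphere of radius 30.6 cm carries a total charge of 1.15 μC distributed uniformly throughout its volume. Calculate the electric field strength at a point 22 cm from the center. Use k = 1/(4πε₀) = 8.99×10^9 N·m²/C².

Use a concentric Gaussian sphere at r = 22 cm (r < R).
Only the charge within r is enclosed: Q_enc = Q·(r/R)³ = (1.15 μC)·(22 cm/30.6 cm)³ = 4.274×10^-7 C.
Applying ∮E·dA = Q_enc/ε₀ with Φ = E(4πr²):
E = k|Q_enc|/r² = (8.99×10^9)(4.274e-7)/(0.22)² = 7.94e4 N/C.

E ≈ 7.94e4 V/m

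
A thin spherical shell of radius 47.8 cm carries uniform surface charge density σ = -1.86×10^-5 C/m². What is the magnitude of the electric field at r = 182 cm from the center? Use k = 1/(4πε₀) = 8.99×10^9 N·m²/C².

Use a concentric Gaussian sphere at r = 182 cm (r > 47.8 cm).
The entire shell is enclosed: Q_enc = σ·4πR² = (-1.86e-5)·4π·(0.478)² = -5.34×10^-5 C.
Applying ∮E·dA = Q_enc/ε₀ with Φ = E(4πr²):
E = k|Q_enc|/r² = (8.99×10^9)(5.34×10^-5)/(1.82)² = 1.45e5 N/C.

|E| = 1.45×10^5 N/C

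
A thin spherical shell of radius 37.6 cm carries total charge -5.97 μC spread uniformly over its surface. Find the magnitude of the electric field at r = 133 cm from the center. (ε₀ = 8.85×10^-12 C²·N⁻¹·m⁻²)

By spherical symmetry E is radial; choose a Gaussian sphere of radius r = 133 cm (r > 37.6 cm).
The entire shell is enclosed: Q_enc = -5.97e-6 C.
By Gauss's law, ∮E·dA = E·4πr² = Q_enc/ε₀.
E = |Q_enc|/(4πε₀r²) = (5.97e-6)/(4π·8.85×10^-12·(1.33)²) = 3.03×10^4 N/C.

|E| ≈ 3.03×10^4 N/C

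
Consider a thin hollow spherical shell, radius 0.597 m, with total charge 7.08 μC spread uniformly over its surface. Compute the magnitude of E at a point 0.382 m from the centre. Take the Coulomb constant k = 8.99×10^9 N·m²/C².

Use a concentric Gaussian sphere at r = 0.382 m (inside the shell, r < 0.597 m).
All the charge is outside the Gaussian surface: Q_enc = 0, hence E = 0 everywhere inside the shell.

E = 0 (no enclosed charge)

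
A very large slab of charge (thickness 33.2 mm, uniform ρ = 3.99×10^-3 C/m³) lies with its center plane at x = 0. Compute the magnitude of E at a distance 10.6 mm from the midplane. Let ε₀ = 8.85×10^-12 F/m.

By symmetry E is perpendicular to the slab. A Gaussian pillbox from −10.6 mm to +10.6 mm (face area A) lies entirely within the slab.
Q_enc = ρ·(2x)·A and flux = 2EA, so 2EA = 2ρxA/ε₀ ⇒ E = |ρ|x/ε₀.
E = (3.99×10^-3)(0.0106)/(8.85×10^-12) = 4.78e6 N/C.

E = 4.78e6 N/C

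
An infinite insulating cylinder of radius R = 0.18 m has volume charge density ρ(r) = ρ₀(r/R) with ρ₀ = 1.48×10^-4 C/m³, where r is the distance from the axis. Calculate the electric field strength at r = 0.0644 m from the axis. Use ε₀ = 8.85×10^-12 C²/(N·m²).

|E| ≈ 1.28×10^5 V/m

Take a coaxial cylindrical Gaussian surface of radius r = 0.0644 m and length L (r < R).
λ_enc = ∫₀^r ρ(r')·2πr' dr' = (2πρ₀/R)·r^3/3 = 4.599×10^-7 C/m.
Applying ∮E·dA = Q_enc/ε₀ with the end caps contributing no flux:
E = |λ_enc|/(2πε₀r) = (4.599×10^-7)/(2π·8.85×10^-12·0.0644) = 1.28×10^5 N/C.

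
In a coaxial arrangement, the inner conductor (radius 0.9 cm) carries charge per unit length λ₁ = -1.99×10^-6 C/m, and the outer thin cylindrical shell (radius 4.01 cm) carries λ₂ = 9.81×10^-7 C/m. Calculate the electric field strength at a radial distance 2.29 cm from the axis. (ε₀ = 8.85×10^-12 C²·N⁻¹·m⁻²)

|E| ≈ 1.56×10^6 V/m

By cylindrical symmetry E is radial; use a coaxial Gaussian cylinder of radius 2.29 cm and length L (between the conductors, 0.9 cm < r < 4.01 cm).
The shell at 4.01 cm lies outside the Gaussian surface, so λ_enc = λ₁ = -1.99e-6 C/m.
Gauss's law: E·2πrL = λ_enc L/ε₀.
E = |λ_enc|/(2πε₀r) = (1.99e-6)/(2π·8.85×10^-12·0.0229) = 1.56×10^6 N/C.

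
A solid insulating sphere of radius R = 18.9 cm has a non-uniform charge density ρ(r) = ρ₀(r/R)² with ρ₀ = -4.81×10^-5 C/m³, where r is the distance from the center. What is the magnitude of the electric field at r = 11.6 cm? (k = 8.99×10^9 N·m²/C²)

4.75e4 N/C

Use a concentric Gaussian sphere at r = 11.6 cm (r < R).
Q_enc = ∫₀^r ρ(r')·4πr'² dr' = (4πρ₀/R²) ∫₀^r r'^4 dr' = 4πρ₀ r^5/(5·R²) = -7.108×10^-8 C.
Since E is radial and uniform over the Gaussian sphere, Φ = E·4πr² = Q_enc/ε₀.
E = k|Q_enc|/r² = (8.99×10^9)(7.108×10^-8)/(0.116)² = 4.75e4 N/C.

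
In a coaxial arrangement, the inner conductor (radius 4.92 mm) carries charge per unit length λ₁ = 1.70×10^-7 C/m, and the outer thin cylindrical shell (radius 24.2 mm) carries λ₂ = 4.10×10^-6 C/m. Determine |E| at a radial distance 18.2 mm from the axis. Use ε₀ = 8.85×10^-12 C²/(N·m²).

1.68×10^5 N/C

Choose a coaxial cylinder of radius r = 18.2 mm (arbitrary length L) as the Gaussian surface (between the conductors, 4.92 mm < r < 24.2 mm).
The shell at 24.2 mm lies outside the Gaussian surface, so λ_enc = λ₁ = 1.70e-7 C/m.
Since E is radial and uniform over the curved surface, Φ = E·2πrL = Q_enc/ε₀ = λ_enc L/ε₀.
E = |λ_enc|/(2πε₀r) = (1.70×10^-7)/(2π·8.85×10^-12·0.0182) = 1.68e5 N/C.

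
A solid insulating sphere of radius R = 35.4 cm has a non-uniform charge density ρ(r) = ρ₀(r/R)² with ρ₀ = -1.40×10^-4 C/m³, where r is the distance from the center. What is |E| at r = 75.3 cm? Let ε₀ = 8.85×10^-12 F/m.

|E| = 2.48×10^5 N/C

Use a concentric Gaussian sphere at r = 75.3 cm (r > R, all charge enclosed).
Q_enc = 4π ∫₀^R ρ₀(r'/R)^2 r'² dr' = 4πρ₀R³/5 = -1.561×10^-5 C.
Since E is radial and uniform over the Gaussian sphere, Φ = E·4πr² = Q_enc/ε₀.
E = |Q_enc|/(4πε₀r²) = (1.561×10^-5)/(4π·8.85×10^-12·(0.753)²) = 2.48e5 N/C.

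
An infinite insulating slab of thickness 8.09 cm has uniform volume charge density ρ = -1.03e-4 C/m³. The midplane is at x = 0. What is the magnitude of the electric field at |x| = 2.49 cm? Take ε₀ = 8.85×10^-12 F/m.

By symmetry E is perpendicular to the slab. A Gaussian pillbox from −2.49 cm to +2.49 cm (face area A) lies entirely within the slab.
Q_enc = ρ·(2x)·A and flux = 2EA, so 2EA = 2ρxA/ε₀ ⇒ E = |ρ|x/ε₀.
E = (1.03×10^-4)(0.0249)/(8.85×10^-12) = 2.90×10^5 N/C.

|E| = 2.90×10^5 V/m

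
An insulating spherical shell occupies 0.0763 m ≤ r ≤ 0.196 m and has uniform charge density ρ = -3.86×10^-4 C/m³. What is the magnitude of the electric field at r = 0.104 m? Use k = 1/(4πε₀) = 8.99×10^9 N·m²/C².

9.15e5 N/C

Take a concentric spherical Gaussian surface of radius r = 0.104 m (within the shell material, 0.0763 m < r < 0.196 m).
Enclosed charge is the volume from a to r: Q_enc = (4π/3)ρ(r³ − a³) = -1.101×10^-6 C.
By Gauss's law, ∮E·dA = E·4πr² = Q_enc/ε₀.
E = k|Q_enc|/r² = (8.99×10^9)(1.101×10^-6)/(0.104)² = 9.15e5 N/C.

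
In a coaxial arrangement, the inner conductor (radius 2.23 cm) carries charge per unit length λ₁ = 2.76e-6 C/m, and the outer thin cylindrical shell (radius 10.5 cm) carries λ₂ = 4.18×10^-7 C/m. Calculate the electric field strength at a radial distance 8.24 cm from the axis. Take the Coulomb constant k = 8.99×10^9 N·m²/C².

By cylindrical symmetry E is radial; use a coaxial Gaussian cylinder of radius 8.24 cm and length L (between the conductors, 2.23 cm < r < 10.5 cm).
Only the inner wire is enclosed; the outer shell contributes nothing inside itself. λ_enc = λ₁ = 2.76×10^-6 C/m.
By Gauss's law (flux through the curved wall only), E·2πrL = λ_enc L/ε₀.
E = 2k|λ_enc|/r = 2(8.99×10^9)(2.76e-6)/(0.0824) = 6.02×10^5 N/C.

|E| = 6.02×10^5 V/m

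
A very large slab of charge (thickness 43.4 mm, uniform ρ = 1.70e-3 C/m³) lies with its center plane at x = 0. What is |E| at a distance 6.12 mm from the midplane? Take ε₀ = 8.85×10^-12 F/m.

By symmetry E is perpendicular to the slab. A Gaussian pillbox from −6.12 mm to +6.12 mm (face area A) lies entirely within the slab.
Q_enc = ρ·(2x)·A and flux = 2EA, so 2EA = 2ρxA/ε₀ ⇒ E = |ρ|x/ε₀.
E = (1.70×10^-3)(0.00612)/(8.85×10^-12) = 1.18×10^6 N/C.

|E| ≈ 1.18×10^6 N/C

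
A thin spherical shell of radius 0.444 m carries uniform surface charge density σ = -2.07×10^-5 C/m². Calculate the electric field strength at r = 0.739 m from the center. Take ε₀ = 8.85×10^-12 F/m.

By spherical symmetry E is radial; choose a Gaussian sphere of radius r = 0.739 m (r > 0.444 m).
The entire shell is enclosed: Q_enc = σ·4πR² = (-2.07×10^-5)·4π·(0.444)² = -5.128×10^-5 C.
Applying ∮E·dA = Q_enc/ε₀ with Φ = E(4πr²):
E = |Q_enc|/(4πε₀r²) = (5.128e-5)/(4π·8.85×10^-12·(0.739)²) = 8.44e5 N/C.

8.44×10^5 N/C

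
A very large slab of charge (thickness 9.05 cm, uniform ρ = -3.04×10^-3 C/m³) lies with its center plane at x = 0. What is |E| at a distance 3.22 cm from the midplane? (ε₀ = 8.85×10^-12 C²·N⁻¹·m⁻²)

E = 1.11×10^7 V/m

By symmetry E is perpendicular to the slab. A Gaussian pillbox from −3.22 cm to +3.22 cm (face area A) lies entirely within the slab.
Q_enc = ρ·(2x)·A and flux = 2EA, so 2EA = 2ρxA/ε₀ ⇒ E = |ρ|x/ε₀.
E = (3.04e-3)(0.0322)/(8.85×10^-12) = 1.11×10^7 N/C.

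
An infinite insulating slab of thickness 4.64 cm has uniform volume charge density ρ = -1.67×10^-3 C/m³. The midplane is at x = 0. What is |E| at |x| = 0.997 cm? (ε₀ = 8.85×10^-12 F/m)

E ≈ 1.88×10^6 V/m

By symmetry E is perpendicular to the slab. A Gaussian pillbox from −0.997 cm to +0.997 cm (face area A) lies entirely within the slab.
Q_enc = ρ·(2x)·A and flux = 2EA, so 2EA = 2ρxA/ε₀ ⇒ E = |ρ|x/ε₀.
E = (1.67×10^-3)(0.00997)/(8.85×10^-12) = 1.88×10^6 N/C.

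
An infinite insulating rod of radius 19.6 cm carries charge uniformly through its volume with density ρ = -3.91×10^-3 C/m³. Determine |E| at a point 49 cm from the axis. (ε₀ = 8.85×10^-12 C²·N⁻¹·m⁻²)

E = 1.73e7 N/C

By cylindrical symmetry E is radial; use a coaxial Gaussian cylinder of radius 49 cm and length L (r > 19.6 cm, full cross-section enclosed).
λ_enc = ρ·πR² = (-3.91×10^-3)π(0.196)² = -4.719×10^-4 C/m.
Applying ∮E·dA = Q_enc/ε₀ with the end caps contributing no flux:
E = |λ_enc|/(2πε₀r) = (4.719×10^-4)/(2π·8.85×10^-12·0.49) = 1.73×10^7 N/C.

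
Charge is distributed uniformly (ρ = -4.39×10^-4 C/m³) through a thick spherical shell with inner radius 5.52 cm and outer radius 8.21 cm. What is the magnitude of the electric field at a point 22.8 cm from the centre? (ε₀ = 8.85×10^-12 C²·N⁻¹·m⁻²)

Symmetry ⇒ E = E(r) r̂. Gaussian sphere of radius r = 22.8 cm (r > 8.21 cm, enclosing the whole shell).
Q_enc = ρ·(4π/3)(b³ − a³) = (-4.39×10^-4)·(4π/3)·((0.0821)³ − (0.0552)³) = -7.083×10^-7 C.
Since E is radial and uniform over the Gaussian sphere, Φ = E·4πr² = Q_enc/ε₀.
E = |Q_enc|/(4πε₀r²) = (7.083e-7)/(4π·8.85×10^-12·(0.228)²) = 1.23×10^5 N/C.

E = 1.23×10^5 N/C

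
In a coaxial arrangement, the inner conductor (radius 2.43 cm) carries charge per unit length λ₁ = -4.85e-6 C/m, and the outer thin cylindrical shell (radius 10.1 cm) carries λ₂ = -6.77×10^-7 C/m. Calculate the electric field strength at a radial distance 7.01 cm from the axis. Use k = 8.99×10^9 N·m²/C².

By cylindrical symmetry E is radial; use a coaxial Gaussian cylinder of radius 7.01 cm and length L (between the conductors, 2.43 cm < r < 10.1 cm).
The shell at 10.1 cm lies outside the Gaussian surface, so λ_enc = λ₁ = -4.85×10^-6 C/m.
By Gauss's law (flux through the curved wall only), E·2πrL = λ_enc L/ε₀.
E = 2k|λ_enc|/r = 2(8.99×10^9)(4.85e-6)/(0.0701) = 1.24×10^6 N/C.

|E| ≈ 1.24×10^6 V/m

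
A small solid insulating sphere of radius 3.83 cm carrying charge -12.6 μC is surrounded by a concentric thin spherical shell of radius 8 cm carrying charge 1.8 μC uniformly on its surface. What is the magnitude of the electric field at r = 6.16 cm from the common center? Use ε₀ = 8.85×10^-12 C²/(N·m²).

Take a concentric spherical Gaussian surface of radius r = 6.16 cm (between the bodies, 3.83 cm < r < 8 cm).
The shell at 8 cm lies outside the Gaussian surface, so Q_enc = -12.6 μC = -1.26×10^-5 C.
Applying ∮E·dA = Q_enc/ε₀ with Φ = E(4πr²):
E = |Q_enc|/(4πε₀r²) = (1.26×10^-5)/(4π·8.85×10^-12·(0.0616)²) = 2.99e7 N/C.

|E| ≈ 2.99×10^7 V/m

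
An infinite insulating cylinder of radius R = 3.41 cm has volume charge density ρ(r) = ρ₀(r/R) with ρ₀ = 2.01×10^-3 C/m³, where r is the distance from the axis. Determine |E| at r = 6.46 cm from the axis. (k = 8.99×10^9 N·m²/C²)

By cylindrical symmetry E is radial; use a coaxial Gaussian cylinder of radius 6.46 cm and length L (r > R, full charge per length enclosed).
λ_enc = 2π ∫₀^R ρ₀(r'/R)^1 r' dr' = 2πρ₀R²/3 = 4.895e-6 C/m.
Since E is radial and uniform over the curved surface, Φ = E·2πrL = Q_enc/ε₀ = λ_enc L/ε₀.
E = 2k|λ_enc|/r = 2(8.99×10^9)(4.895×10^-6)/(0.0646) = 1.36×10^6 N/C.

E ≈ 1.36×10^6 N/C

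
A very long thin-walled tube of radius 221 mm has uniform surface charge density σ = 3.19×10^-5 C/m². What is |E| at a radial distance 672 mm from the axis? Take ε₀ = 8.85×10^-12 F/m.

|E| ≈ 1.19×10^6 V/m

By cylindrical symmetry E is radial; use a coaxial Gaussian cylinder of radius 672 mm and length L (r > 221 mm).
The whole shell is enclosed: λ_enc = σ·2πR = (3.19e-5)·2π·(0.221) = 4.43×10^-5 C/m.
Since E is radial and uniform over the curved surface, Φ = E·2πrL = Q_enc/ε₀ = λ_enc L/ε₀.
E = |λ_enc|/(2πε₀r) = (4.43×10^-5)/(2π·8.85×10^-12·0.672) = 1.19×10^6 N/C.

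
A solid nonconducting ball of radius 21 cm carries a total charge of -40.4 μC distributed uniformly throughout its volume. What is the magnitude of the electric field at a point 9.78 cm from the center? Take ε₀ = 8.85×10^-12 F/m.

|E| ≈ 3.84×10^6 N/C

Take a concentric spherical Gaussian surface of radius r = 9.78 cm (r < R).
For a uniform sphere the enclosed fraction is (r/R)³, so Q_enc = (-40.4 μC)(0.0978/0.21)³ = -4.081×10^-6 C.
Gauss's law: E·4πr² = Q_enc/ε₀.
E = |Q_enc|/(4πε₀r²) = (4.081×10^-6)/(4π·8.85×10^-12·(0.0978)²) = 3.84×10^6 N/C.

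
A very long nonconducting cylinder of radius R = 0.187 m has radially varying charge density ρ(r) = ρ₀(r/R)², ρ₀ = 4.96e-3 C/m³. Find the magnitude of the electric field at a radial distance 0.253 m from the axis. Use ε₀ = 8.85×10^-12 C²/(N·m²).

E ≈ 1.94×10^7 N/C

Coaxial Gaussian cylinder, radius r = 0.253 m, length L (r > R, full charge per length enclosed).
λ_enc = 2π ∫₀^R ρ₀(r'/R)^2 r' dr' = 2πρ₀R²/4 = 2.724×10^-4 C/m.
Since E is radial and uniform over the curved surface, Φ = E·2πrL = Q_enc/ε₀ = λ_enc L/ε₀.
E = |λ_enc|/(2πε₀r) = (2.724e-4)/(2π·8.85×10^-12·0.253) = 1.94×10^7 N/C.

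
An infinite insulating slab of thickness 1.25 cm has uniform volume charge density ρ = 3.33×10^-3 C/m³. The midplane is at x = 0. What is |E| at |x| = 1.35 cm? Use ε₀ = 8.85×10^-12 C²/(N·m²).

E ≈ 2.35×10^6 N/C

The point |x| = 1.35 cm lies outside the slab (half-thickness 0.00625 m). A symmetric pillbox spanning the full slab encloses Q_enc = ρ·d·A.
Flux = 2EA ⇒ E = |ρ|d/(2ε₀), independent of distance outside.
E = (3.33e-3)(0.0125)/(2·8.85×10^-12) = 2.35e6 N/C.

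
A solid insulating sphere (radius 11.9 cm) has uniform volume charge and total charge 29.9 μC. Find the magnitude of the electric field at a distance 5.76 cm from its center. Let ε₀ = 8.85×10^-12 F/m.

E = 9.19×10^6 N/C

By spherical symmetry E is radial; choose a Gaussian sphere of radius r = 5.76 cm (r < R).
Only the charge within r is enclosed: Q_enc = Q·(r/R)³ = (29.9 μC)·(5.76 cm/11.9 cm)³ = 3.391×10^-6 C.
Since E is radial and uniform over the Gaussian sphere, Φ = E·4πr² = Q_enc/ε₀.
E = |Q_enc|/(4πε₀r²) = (3.391×10^-6)/(4π·8.85×10^-12·(0.0576)²) = 9.19e6 N/C.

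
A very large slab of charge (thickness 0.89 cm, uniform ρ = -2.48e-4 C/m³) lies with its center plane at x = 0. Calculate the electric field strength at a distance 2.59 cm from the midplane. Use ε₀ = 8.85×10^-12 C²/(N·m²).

The point |x| = 2.59 cm lies outside the slab (half-thickness 0.00445 m). A symmetric pillbox spanning the full slab encloses Q_enc = ρ·d·A.
Flux = 2EA ⇒ E = |ρ|d/(2ε₀), independent of distance outside.
E = (2.48×10^-4)(0.0089)/(2·8.85×10^-12) = 1.25e5 N/C.

|E| ≈ 1.25e5 V/m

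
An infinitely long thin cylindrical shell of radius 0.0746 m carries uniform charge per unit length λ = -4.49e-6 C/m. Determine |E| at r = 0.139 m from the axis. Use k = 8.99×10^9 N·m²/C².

E ≈ 5.81e5 N/C

Choose a coaxial cylinder of radius r = 0.139 m (arbitrary length L) as the Gaussian surface (r > 0.0746 m).
The full line charge is enclosed: λ_enc = -4.49×10^-6 C/m.
Applying ∮E·dA = Q_enc/ε₀ with the end caps contributing no flux:
E = 2k|λ_enc|/r = 2(8.99×10^9)(4.49×10^-6)/(0.139) = 5.81e5 N/C.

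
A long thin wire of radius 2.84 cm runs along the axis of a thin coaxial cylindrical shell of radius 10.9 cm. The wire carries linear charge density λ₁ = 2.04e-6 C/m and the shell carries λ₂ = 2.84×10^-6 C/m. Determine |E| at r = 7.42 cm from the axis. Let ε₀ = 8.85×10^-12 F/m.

E = 4.94e5 V/m

Coaxial Gaussian cylinder, radius r = 7.42 cm, length L (between the conductors, 2.84 cm < r < 10.9 cm).
Only the inner wire is enclosed; the outer shell contributes nothing inside itself. λ_enc = λ₁ = 2.04×10^-6 C/m.
Applying ∮E·dA = Q_enc/ε₀ with the end caps contributing no flux:
E = |λ_enc|/(2πε₀r) = (2.04e-6)/(2π·8.85×10^-12·0.0742) = 4.94e5 N/C.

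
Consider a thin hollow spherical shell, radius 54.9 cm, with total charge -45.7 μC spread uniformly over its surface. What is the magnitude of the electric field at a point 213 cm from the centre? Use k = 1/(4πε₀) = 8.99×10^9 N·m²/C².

E = 9.06×10^4 N/C

Take a concentric spherical Gaussian surface of radius r = 213 cm (r > 54.9 cm).
The entire shell is enclosed: Q_enc = -4.57×10^-5 C.
Applying ∮E·dA = Q_enc/ε₀ with Φ = E(4πr²):
E = k|Q_enc|/r² = (8.99×10^9)(4.57×10^-5)/(2.13)² = 9.06×10^4 N/C.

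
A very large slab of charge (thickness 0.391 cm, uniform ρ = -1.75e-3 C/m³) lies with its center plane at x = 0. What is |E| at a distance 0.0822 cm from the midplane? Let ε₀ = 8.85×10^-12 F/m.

E ≈ 1.63×10^5 V/m

By symmetry E is perpendicular to the slab. A Gaussian pillbox from −0.0822 cm to +0.0822 cm (face area A) lies entirely within the slab.
Q_enc = ρ·(2x)·A and flux = 2EA, so 2EA = 2ρxA/ε₀ ⇒ E = |ρ|x/ε₀.
E = (1.75e-3)(0.000822)/(8.85×10^-12) = 1.63e5 N/C.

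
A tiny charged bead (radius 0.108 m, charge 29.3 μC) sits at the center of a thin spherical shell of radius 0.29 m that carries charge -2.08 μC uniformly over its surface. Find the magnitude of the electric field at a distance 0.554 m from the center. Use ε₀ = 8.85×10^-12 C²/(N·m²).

By spherical symmetry E is radial; choose a Gaussian sphere of radius r = 0.554 m (r > 0.29 m, enclosing both).
Q_enc = (29.3 μC) + (-2.08 μC) = 2.722e-5 C.
By Gauss's law, ∮E·dA = E·4πr² = Q_enc/ε₀.
E = |Q_enc|/(4πε₀r²) = (2.722×10^-5)/(4π·8.85×10^-12·(0.554)²) = 7.97e5 N/C.

|E| ≈ 7.97×10^5 N/C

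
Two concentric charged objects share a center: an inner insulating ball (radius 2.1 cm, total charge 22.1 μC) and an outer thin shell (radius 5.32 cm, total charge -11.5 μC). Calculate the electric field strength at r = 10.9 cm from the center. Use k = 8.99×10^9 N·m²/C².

Take a concentric spherical Gaussian surface of radius r = 10.9 cm (r > 5.32 cm, enclosing both).
Q_enc = (22.1 μC) + (-11.5 μC) = 1.06×10^-5 C.
Gauss's law: E·4πr² = Q_enc/ε₀.
E = k|Q_enc|/r² = (8.99×10^9)(1.06×10^-5)/(0.109)² = 8.02e6 N/C.

|E| ≈ 8.02×10^6 N/C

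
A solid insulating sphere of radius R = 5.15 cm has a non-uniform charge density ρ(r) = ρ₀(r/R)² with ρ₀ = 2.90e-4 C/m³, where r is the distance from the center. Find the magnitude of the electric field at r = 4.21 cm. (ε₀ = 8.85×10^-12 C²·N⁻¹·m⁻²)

E = 1.84e5 N/C

Symmetry ⇒ E = E(r) r̂. Gaussian sphere of radius r = 4.21 cm (r < R).
Integrate the density: Q_enc = 4π ∫₀^r ρ₀(r'/R)^2 r'² dr' = 4πρ₀ r^5/(5·R²) = 3.634×10^-8 C.
Applying ∮E·dA = Q_enc/ε₀ with Φ = E(4πr²):
E = |Q_enc|/(4πε₀r²) = (3.634×10^-8)/(4π·8.85×10^-12·(0.0421)²) = 1.84e5 N/C.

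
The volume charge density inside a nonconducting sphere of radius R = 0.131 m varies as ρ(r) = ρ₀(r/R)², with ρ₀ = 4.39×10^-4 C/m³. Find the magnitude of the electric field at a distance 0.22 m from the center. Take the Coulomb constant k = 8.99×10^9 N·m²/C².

|E| ≈ 4.61×10^5 N/C

By spherical symmetry E is radial; choose a Gaussian sphere of radius r = 0.22 m (r > R, all charge enclosed).
Q_enc = 4π ∫₀^R ρ₀(r'/R)^2 r'² dr' = 4πρ₀R³/5 = 2.48e-6 C.
Gauss's law: E·4πr² = Q_enc/ε₀.
E = k|Q_enc|/r² = (8.99×10^9)(2.48×10^-6)/(0.22)² = 4.61×10^5 N/C.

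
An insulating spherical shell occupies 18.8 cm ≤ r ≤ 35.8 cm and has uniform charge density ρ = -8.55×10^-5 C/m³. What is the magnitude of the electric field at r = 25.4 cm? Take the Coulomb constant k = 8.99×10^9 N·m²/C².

By spherical symmetry E is radial; choose a Gaussian sphere of radius r = 25.4 cm (within the shell material, 18.8 cm < r < 35.8 cm).
Enclosed charge is the volume from a to r: Q_enc = (4π/3)ρ(r³ − a³) = -3.489×10^-6 C.
By Gauss's law, ∮E·dA = E·4πr² = Q_enc/ε₀.
E = k|Q_enc|/r² = (8.99×10^9)(3.489e-6)/(0.254)² = 4.86×10^5 N/C.

E ≈ 4.86×10^5 N/C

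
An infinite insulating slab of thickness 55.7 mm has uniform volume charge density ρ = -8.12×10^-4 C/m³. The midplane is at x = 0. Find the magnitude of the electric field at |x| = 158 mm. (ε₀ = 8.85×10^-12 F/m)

The point |x| = 158 mm lies outside the slab (half-thickness 0.02785 m). A symmetric pillbox spanning the full slab encloses Q_enc = ρ·d·A.
Flux = 2EA ⇒ E = |ρ|d/(2ε₀), independent of distance outside.
E = (8.12×10^-4)(0.0557)/(2·8.85×10^-12) = 2.56×10^6 N/C.

|E| = 2.56×10^6 N/C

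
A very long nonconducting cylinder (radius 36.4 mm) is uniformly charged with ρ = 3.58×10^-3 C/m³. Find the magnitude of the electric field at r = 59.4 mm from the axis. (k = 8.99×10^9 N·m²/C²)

By cylindrical symmetry E is radial; use a coaxial Gaussian cylinder of radius 59.4 mm and length L (r > 36.4 mm, full cross-section enclosed).
λ_enc = ρ·πR² = (3.58e-3)π(0.0364)² = 1.49×10^-5 C/m.
Since E is radial and uniform over the curved surface, Φ = E·2πrL = Q_enc/ε₀ = λ_enc L/ε₀.
E = 2k|λ_enc|/r = 2(8.99×10^9)(1.49e-5)/(0.0594) = 4.51×10^6 N/C.

|E| = 4.51e6 V/m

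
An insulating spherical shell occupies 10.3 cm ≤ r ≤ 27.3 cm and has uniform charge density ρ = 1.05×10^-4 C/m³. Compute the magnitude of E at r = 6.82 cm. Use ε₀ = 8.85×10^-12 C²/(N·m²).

Symmetry ⇒ E = E(r) r̂. Gaussian sphere of radius r = 6.82 cm (r < 10.3 cm, inside the empty cavity).
Q_enc = 0 (all charge lies at larger r); Gauss's law gives E = 0.

E = 0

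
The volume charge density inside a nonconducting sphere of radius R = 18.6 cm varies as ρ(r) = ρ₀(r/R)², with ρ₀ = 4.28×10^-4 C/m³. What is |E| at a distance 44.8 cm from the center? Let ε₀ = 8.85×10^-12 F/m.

By spherical symmetry E is radial; choose a Gaussian sphere of radius r = 44.8 cm (r > R, all charge enclosed).
Q_enc = 4π ∫₀^R ρ₀(r'/R)^2 r'² dr' = 4πρ₀R³/5 = 6.922×10^-6 C.
By Gauss's law, ∮E·dA = E·4πr² = Q_enc/ε₀.
E = |Q_enc|/(4πε₀r²) = (6.922×10^-6)/(4π·8.85×10^-12·(0.448)²) = 3.10×10^5 N/C.

E = 3.10e5 N/C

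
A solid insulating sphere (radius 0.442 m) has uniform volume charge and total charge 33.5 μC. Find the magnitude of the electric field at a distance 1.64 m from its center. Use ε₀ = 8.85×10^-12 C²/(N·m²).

1.12e5 V/m

Take a concentric spherical Gaussian surface of radius r = 1.64 m (r > R, so the entire charge is enclosed).
Q_enc = 33.5 μC = 3.35e-5 C.
By Gauss's law, ∮E·dA = E·4πr² = Q_enc/ε₀.
E = |Q_enc|/(4πε₀r²) = (3.35×10^-5)/(4π·8.85×10^-12·(1.64)²) = 1.12×10^5 N/C.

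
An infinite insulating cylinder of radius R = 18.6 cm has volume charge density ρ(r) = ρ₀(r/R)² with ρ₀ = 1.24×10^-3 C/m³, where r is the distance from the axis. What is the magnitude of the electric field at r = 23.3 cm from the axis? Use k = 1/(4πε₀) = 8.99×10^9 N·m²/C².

5.20e6 V/m

Coaxial Gaussian cylinder, radius r = 23.3 cm, length L (r > R, full charge per length enclosed).
λ_enc = 2π ∫₀^R ρ₀(r'/R)^2 r' dr' = 2πρ₀R²/4 = 6.739e-5 C/m.
By Gauss's law (flux through the curved wall only), E·2πrL = λ_enc L/ε₀.
E = 2k|λ_enc|/r = 2(8.99×10^9)(6.739e-5)/(0.233) = 5.20e6 N/C.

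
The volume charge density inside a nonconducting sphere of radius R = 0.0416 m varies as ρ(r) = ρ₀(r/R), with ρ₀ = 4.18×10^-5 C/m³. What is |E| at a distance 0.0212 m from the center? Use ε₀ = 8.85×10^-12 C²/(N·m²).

By spherical symmetry E is radial; choose a Gaussian sphere of radius r = 0.0212 m (r < R).
Q_enc = ∫₀^r ρ(r')·4πr'² dr' = (4πρ₀/R) ∫₀^r r'^3 dr' = 4πρ₀ r^4/(4·R) = 6.376e-10 C.
Applying ∮E·dA = Q_enc/ε₀ with Φ = E(4πr²):
E = |Q_enc|/(4πε₀r²) = (6.376×10^-10)/(4π·8.85×10^-12·(0.0212)²) = 1.28×10^4 N/C.

E ≈ 1.28×10^4 N/C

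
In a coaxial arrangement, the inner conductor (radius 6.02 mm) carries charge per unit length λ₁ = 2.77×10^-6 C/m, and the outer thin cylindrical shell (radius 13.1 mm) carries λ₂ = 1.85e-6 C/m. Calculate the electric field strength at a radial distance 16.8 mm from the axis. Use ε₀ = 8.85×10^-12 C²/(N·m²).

By cylindrical symmetry E is radial; use a coaxial Gaussian cylinder of radius 16.8 mm and length L (r > 13.1 mm, enclosing both).
λ_enc = λ₁ + λ₂ = (2.77×10^-6) + (1.85×10^-6) = 4.62×10^-6 C/m.
Applying ∮E·dA = Q_enc/ε₀ with the end caps contributing no flux:
E = |λ_enc|/(2πε₀r) = (4.62×10^-6)/(2π·8.85×10^-12·0.0168) = 4.95×10^6 N/C.

|E| ≈ 4.95×10^6 N/C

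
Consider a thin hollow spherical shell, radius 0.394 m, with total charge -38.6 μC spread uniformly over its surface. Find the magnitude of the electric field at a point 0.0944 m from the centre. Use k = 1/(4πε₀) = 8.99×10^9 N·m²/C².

E = 0

Take a concentric spherical Gaussian surface of radius r = 0.0944 m (inside the shell, r < 0.394 m).
All the charge is outside the Gaussian surface: Q_enc = 0, hence E = 0 everywhere inside the shell.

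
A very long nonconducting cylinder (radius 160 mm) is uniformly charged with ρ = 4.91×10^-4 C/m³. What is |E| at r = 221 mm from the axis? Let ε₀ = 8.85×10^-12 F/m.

Take a coaxial cylindrical Gaussian surface of radius r = 221 mm and length L (r > 160 mm, full cross-section enclosed).
λ_enc = ρ·πR² = (4.91×10^-4)π(0.16)² = 3.949×10^-5 C/m.
Gauss's law: E·2πrL = λ_enc L/ε₀.
E = |λ_enc|/(2πε₀r) = (3.949×10^-5)/(2π·8.85×10^-12·0.221) = 3.21e6 N/C.

E = 3.21×10^6 V/m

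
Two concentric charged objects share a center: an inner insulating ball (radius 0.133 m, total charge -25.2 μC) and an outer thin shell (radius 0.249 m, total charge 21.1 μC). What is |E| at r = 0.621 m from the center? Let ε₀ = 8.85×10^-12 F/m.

9.56×10^4 N/C

Symmetry ⇒ E = E(r) r̂. Gaussian sphere of radius r = 0.621 m (r > 0.249 m, enclosing both).
Q_enc = (-25.2 μC) + (21.1 μC) = -4.10e-6 C.
Gauss's law: E·4πr² = Q_enc/ε₀.
E = |Q_enc|/(4πε₀r²) = (4.10e-6)/(4π·8.85×10^-12·(0.621)²) = 9.56×10^4 N/C.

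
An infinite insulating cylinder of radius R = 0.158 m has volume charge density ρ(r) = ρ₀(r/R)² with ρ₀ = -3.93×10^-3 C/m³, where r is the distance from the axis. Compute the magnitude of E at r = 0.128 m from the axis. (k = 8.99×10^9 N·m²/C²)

9.32e6 V/m

By cylindrical symmetry E is radial; use a coaxial Gaussian cylinder of radius 0.128 m and length L (r < R).
Integrating ρ over the cross-section to radius r: λ_enc = (2πρ₀/R²) ∫₀^r r'^3 dr' = 2πρ₀ r^4/(4·R²) = -6.638×10^-5 C/m.
By Gauss's law (flux through the curved wall only), E·2πrL = λ_enc L/ε₀.
E = 2k|λ_enc|/r = 2(8.99×10^9)(6.638e-5)/(0.128) = 9.32×10^6 N/C.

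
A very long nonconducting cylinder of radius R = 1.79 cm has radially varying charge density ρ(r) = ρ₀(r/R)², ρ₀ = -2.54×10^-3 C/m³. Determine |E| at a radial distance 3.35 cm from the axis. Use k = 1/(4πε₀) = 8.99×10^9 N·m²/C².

Coaxial Gaussian cylinder, radius r = 3.35 cm, length L (r > R, full charge per length enclosed).
λ_enc = 2π ∫₀^R ρ₀(r'/R)^2 r' dr' = 2πρ₀R²/4 = -1.278×10^-6 C/m.
By Gauss's law (flux through the curved wall only), E·2πrL = λ_enc L/ε₀.
E = 2k|λ_enc|/r = 2(8.99×10^9)(1.278e-6)/(0.0335) = 6.86×10^5 N/C.

|E| ≈ 6.86e5 V/m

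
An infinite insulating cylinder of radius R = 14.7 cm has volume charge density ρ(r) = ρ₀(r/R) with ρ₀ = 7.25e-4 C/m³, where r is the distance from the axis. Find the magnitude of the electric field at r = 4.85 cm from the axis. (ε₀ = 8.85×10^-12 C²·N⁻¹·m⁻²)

4.37×10^5 N/C

Choose a coaxial cylinder of radius r = 4.85 cm (arbitrary length L) as the Gaussian surface (r < R).
λ_enc = ∫₀^r ρ(r')·2πr' dr' = (2πρ₀/R)·r^3/3 = 1.178×10^-6 C/m.
Applying ∮E·dA = Q_enc/ε₀ with the end caps contributing no flux:
E = |λ_enc|/(2πε₀r) = (1.178×10^-6)/(2π·8.85×10^-12·0.0485) = 4.37e5 N/C.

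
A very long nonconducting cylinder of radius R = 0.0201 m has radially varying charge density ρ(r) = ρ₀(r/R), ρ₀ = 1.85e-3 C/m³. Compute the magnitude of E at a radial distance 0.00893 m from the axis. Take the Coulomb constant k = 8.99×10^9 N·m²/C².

2.76×10^5 V/m

By cylindrical symmetry E is radial; use a coaxial Gaussian cylinder of radius 0.00893 m and length L (r < R).
λ_enc = ∫₀^r ρ(r')·2πr' dr' = (2πρ₀/R)·r^3/3 = 1.373×10^-7 C/m.
By Gauss's law (flux through the curved wall only), E·2πrL = λ_enc L/ε₀.
E = 2k|λ_enc|/r = 2(8.99×10^9)(1.373e-7)/(0.00893) = 2.76×10^5 N/C.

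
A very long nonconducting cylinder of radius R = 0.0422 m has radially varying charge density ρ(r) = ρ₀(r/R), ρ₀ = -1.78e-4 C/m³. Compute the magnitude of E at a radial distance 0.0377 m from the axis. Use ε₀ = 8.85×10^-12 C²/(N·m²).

|E| = 2.26e5 N/C

Coaxial Gaussian cylinder, radius r = 0.0377 m, length L (r < R).
Integrating ρ over the cross-section to radius r: λ_enc = (2πρ₀/R) ∫₀^r r'^2 dr' = 2πρ₀ r^3/(3·R) = -4.734×10^-7 C/m.
Since E is radial and uniform over the curved surface, Φ = E·2πrL = Q_enc/ε₀ = λ_enc L/ε₀.
E = |λ_enc|/(2πε₀r) = (4.734×10^-7)/(2π·8.85×10^-12·0.0377) = 2.26×10^5 N/C.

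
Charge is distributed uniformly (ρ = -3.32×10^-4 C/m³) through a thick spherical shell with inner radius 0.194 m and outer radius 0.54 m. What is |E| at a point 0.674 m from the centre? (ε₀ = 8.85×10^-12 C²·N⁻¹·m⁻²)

|E| = 4.13×10^6 N/C

Use a concentric Gaussian sphere at r = 0.674 m (r > 0.54 m, enclosing the whole shell).
Q_enc = ρ·(4π/3)(b³ − a³) = (-3.32e-4)·(4π/3)·((0.54)³ − (0.194)³) = -2.088×10^-4 C.
Applying ∮E·dA = Q_enc/ε₀ with Φ = E(4πr²):
E = |Q_enc|/(4πε₀r²) = (2.088×10^-4)/(4π·8.85×10^-12·(0.674)²) = 4.13×10^6 N/C.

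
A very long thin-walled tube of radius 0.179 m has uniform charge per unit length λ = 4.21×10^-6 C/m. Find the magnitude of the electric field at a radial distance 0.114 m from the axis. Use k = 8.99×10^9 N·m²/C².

|E| = 0 N/C

Take a coaxial cylindrical Gaussian surface of radius r = 0.114 m and length L (r < 0.179 m, inside the shell).
No charge is enclosed, so Gauss's law gives E·2πrL = 0 ⇒ E = 0.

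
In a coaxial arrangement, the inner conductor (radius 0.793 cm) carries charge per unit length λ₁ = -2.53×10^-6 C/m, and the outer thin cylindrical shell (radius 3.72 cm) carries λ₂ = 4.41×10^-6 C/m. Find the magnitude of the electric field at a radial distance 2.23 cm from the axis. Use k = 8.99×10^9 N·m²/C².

|E| ≈ 2.04×10^6 N/C

Coaxial Gaussian cylinder, radius r = 2.23 cm, length L (between the conductors, 0.793 cm < r < 3.72 cm).
The shell at 3.72 cm lies outside the Gaussian surface, so λ_enc = λ₁ = -2.53×10^-6 C/m.
Applying ∮E·dA = Q_enc/ε₀ with the end caps contributing no flux:
E = 2k|λ_enc|/r = 2(8.99×10^9)(2.53e-6)/(0.0223) = 2.04×10^6 N/C.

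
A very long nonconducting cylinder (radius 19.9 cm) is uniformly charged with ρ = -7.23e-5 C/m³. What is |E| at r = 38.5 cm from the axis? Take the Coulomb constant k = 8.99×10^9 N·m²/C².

|E| = 4.20e5 N/C

Choose a coaxial cylinder of radius r = 38.5 cm (arbitrary length L) as the Gaussian surface (r > 19.9 cm, full cross-section enclosed).
λ_enc = ρ·πR² = (-7.23×10^-5)π(0.199)² = -8.995×10^-6 C/m.
Gauss's law: E·2πrL = λ_enc L/ε₀.
E = 2k|λ_enc|/r = 2(8.99×10^9)(8.995×10^-6)/(0.385) = 4.20×10^5 N/C.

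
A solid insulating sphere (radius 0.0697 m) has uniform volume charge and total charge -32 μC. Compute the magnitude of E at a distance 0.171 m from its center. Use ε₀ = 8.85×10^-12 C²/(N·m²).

|E| ≈ 9.84×10^6 V/m

Symmetry ⇒ E = E(r) r̂. Gaussian sphere of radius r = 0.171 m (r > R, so the entire charge is enclosed).
Q_enc = -32 μC = -3.20×10^-5 C.
Applying ∮E·dA = Q_enc/ε₀ with Φ = E(4πr²):
E = |Q_enc|/(4πε₀r²) = (3.20×10^-5)/(4π·8.85×10^-12·(0.171)²) = 9.84×10^6 N/C.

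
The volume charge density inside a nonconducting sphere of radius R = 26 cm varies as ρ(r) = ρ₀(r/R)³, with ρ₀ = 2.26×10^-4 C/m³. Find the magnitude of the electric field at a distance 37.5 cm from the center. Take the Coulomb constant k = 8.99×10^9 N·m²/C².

Take a concentric spherical Gaussian surface of radius r = 37.5 cm (r > R, all charge enclosed).
Q_enc = 4π ∫₀^R ρ₀(r'/R)^3 r'² dr' = 4πρ₀R³/6 = 8.319×10^-6 C.
Gauss's law: E·4πr² = Q_enc/ε₀.
E = k|Q_enc|/r² = (8.99×10^9)(8.319×10^-6)/(0.375)² = 5.32×10^5 N/C.

E = 5.32e5 V/m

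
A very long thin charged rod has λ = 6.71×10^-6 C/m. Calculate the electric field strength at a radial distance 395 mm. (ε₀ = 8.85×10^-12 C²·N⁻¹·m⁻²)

|E| ≈ 3.05e5 N/C

By cylindrical symmetry E is radial; use a coaxial Gaussian cylinder of radius 395 mm and length L.
Q_enc = λL, so λ_enc = 6.71×10^-6 C/m.
Since E is radial and uniform over the curved surface, Φ = E·2πrL = Q_enc/ε₀ = λ_enc L/ε₀.
E = |λ_enc|/(2πε₀r) = (6.71×10^-6)/(2π·8.85×10^-12·0.395) = 3.05e5 N/C.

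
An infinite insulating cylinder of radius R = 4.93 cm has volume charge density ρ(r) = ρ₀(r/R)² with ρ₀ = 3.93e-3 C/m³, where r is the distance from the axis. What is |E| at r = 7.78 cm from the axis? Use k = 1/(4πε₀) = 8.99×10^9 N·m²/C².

Choose a coaxial cylinder of radius r = 7.78 cm (arbitrary length L) as the Gaussian surface (r > R, full charge per length enclosed).
λ_enc = 2π ∫₀^R ρ₀(r'/R)^2 r' dr' = 2πρ₀R²/4 = 1.50×10^-5 C/m.
Since E is radial and uniform over the curved surface, Φ = E·2πrL = Q_enc/ε₀ = λ_enc L/ε₀.
E = 2k|λ_enc|/r = 2(8.99×10^9)(1.50e-5)/(0.0778) = 3.47×10^6 N/C.

3.47×10^6 N/C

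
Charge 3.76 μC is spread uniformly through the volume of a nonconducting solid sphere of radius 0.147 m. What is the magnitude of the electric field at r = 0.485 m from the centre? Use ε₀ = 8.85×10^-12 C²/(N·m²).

|E| ≈ 1.44×10^5 N/C

By spherical symmetry E is radial; choose a Gaussian sphere of radius r = 0.485 m (r > R, so the entire charge is enclosed).
Q_enc = 3.76 μC = 3.76×10^-6 C.
Applying ∮E·dA = Q_enc/ε₀ with Φ = E(4πr²):
E = |Q_enc|/(4πε₀r²) = (3.76×10^-6)/(4π·8.85×10^-12·(0.485)²) = 1.44e5 N/C.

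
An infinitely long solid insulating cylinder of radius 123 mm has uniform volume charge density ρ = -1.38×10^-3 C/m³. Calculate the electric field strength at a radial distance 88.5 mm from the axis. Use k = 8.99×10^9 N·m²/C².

E ≈ 6.90×10^6 N/C

Coaxial Gaussian cylinder, radius r = 88.5 mm, length L (r < R).
Charge inside radius r per length L is ρ·πr²·L, so λ_enc = ρπr² = -3.396×10^-5 C/m.
By Gauss's law (flux through the curved wall only), E·2πrL = λ_enc L/ε₀.
E = 2k|λ_enc|/r = 2(8.99×10^9)(3.396e-5)/(0.0885) = 6.90×10^6 N/C.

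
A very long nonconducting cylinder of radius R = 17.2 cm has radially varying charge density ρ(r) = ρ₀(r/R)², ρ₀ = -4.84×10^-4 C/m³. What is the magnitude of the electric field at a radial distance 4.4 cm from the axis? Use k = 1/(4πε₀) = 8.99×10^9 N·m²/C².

|E| = 3.94×10^4 V/m

Choose a coaxial cylinder of radius r = 4.4 cm (arbitrary length L) as the Gaussian surface (r < R).
Integrating ρ over the cross-section to radius r: λ_enc = (2πρ₀/R²) ∫₀^r r'^3 dr' = 2πρ₀ r^4/(4·R²) = -9.632×10^-8 C/m.
Gauss's law: E·2πrL = λ_enc L/ε₀.
E = 2k|λ_enc|/r = 2(8.99×10^9)(9.632e-8)/(0.044) = 3.94e4 N/C.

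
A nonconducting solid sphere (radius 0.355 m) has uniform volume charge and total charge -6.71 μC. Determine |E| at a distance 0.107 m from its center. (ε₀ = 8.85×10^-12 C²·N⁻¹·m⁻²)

By spherical symmetry E is radial; choose a Gaussian sphere of radius r = 0.107 m (r < R).
Only the charge within r is enclosed: Q_enc = Q·(r/R)³ = (-6.71 μC)·(0.107 m/0.355 m)³ = -1.837×10^-7 C.
Applying ∮E·dA = Q_enc/ε₀ with Φ = E(4πr²):
E = |Q_enc|/(4πε₀r²) = (1.837×10^-7)/(4π·8.85×10^-12·(0.107)²) = 1.44e5 N/C.

E = 1.44×10^5 V/m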